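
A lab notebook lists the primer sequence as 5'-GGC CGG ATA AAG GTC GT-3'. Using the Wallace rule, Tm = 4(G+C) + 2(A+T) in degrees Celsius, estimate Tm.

54°C

A=4, C=3, T=3, G=7
AT pairs contribute 7, GC pairs contribute 10.
Tm = 2(7) + 4(10) = 14 + 40 = 54°C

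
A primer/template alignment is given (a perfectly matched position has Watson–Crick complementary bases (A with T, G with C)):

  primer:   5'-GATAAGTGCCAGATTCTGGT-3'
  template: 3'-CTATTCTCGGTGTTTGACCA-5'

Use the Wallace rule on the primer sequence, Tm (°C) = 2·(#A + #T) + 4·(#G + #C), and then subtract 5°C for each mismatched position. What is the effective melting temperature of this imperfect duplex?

Primer base counts: A=5, T=6, G=6, C=3 → A+T=11, G+C=9
Perfect-match Tm = 2(11) + 4(9) = 22 + 36 = 58°C
Mismatches (positions where the bases are not complementary): 4 (at positions 7, 12, 14, 15)
Effective Tm = 58 − 4×5 = 58 − 20 = 38°C

38°C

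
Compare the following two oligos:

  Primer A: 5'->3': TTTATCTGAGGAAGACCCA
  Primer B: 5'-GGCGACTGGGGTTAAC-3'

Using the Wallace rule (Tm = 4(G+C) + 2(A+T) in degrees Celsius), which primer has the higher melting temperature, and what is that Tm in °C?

Primer A: A+T=11, G+C=8 → Tm = 2(11)+4(8) = 54°C
Primer B: A+T=6, G+C=10 → Tm = 2(6)+4(10) = 52°C
54°C vs 52°C → primer A is higher.

Primer A, 54°C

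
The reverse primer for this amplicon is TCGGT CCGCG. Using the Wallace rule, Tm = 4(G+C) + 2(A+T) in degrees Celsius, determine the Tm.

36°C

C=4, G=4, T=2, A=0
AT pairs contribute 2, GC pairs contribute 8.
Tm = 2×2 + 4×8 = 36°C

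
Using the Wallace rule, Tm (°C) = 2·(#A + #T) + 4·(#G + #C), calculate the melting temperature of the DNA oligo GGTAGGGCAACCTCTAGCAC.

64°C

Base counts: A=5, G=6, C=6, T=3
So N_AT = 8 and N_GC = 12.
Tm = 4·12 + 2·8 = 48 + 16 = 64°C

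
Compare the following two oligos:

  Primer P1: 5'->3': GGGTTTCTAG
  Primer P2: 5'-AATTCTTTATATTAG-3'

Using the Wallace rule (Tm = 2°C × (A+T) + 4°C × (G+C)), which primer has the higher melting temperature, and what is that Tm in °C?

Primer P2, 34°C

Primer P1: A+T=5, G+C=5 → Tm = 2(5)+4(5) = 30°C
Primer P2: A+T=13, G+C=2 → Tm = 2(13)+4(2) = 34°C
30°C vs 34°C → primer P2 is higher.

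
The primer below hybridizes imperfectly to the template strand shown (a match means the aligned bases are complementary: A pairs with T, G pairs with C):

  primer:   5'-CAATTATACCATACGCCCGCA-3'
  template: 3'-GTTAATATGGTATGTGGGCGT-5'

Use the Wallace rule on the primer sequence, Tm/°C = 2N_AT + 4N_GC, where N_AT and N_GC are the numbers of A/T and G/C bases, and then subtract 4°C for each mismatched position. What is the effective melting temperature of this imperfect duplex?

58°C

Primer base counts: A=7, T=4, G=2, C=8 → A+T=11, G+C=10
Perfect-match Tm = 2(11) + 4(10) = 22 + 40 = 62°C
Mismatches (positions where the bases are not complementary): 1 (at position 15)
Effective Tm = 62 − 1×4 = 62 − 4 = 58°C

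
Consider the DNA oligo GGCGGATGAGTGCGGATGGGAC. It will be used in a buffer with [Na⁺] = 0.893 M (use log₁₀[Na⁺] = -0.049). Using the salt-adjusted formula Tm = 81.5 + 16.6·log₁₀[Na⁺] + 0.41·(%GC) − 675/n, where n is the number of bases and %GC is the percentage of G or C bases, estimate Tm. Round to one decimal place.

78.0°C

Length n = 22. Scanning the sequence gives C=3, A=4, G=12, T=3.
G+C = 15, so %GC = 15/22 × 100 = 68.182%
Salt term: 16.6 × (-0.049) = -0.813
GC term: 0.41 × 68.182 = 27.955; length term: −675/22 = −30.682
Tm = 81.5 + (-0.813) + 27.955 − 30.682 = 77.96 → 78.0°C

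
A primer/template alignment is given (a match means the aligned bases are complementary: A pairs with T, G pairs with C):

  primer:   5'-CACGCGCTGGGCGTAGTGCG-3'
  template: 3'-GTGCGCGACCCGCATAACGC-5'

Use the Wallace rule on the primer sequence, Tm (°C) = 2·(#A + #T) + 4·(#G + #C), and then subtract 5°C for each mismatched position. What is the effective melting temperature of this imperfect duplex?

65°C

Primer base counts: A=2, T=3, G=9, C=6 → A+T=5, G+C=15
Perfect-match Tm = 2(5) + 4(15) = 10 + 60 = 70°C
Mismatches (positions where the bases are not complementary): 1 (at position 16)
Effective Tm = 70 − 1×5 = 70 − 5 = 65°C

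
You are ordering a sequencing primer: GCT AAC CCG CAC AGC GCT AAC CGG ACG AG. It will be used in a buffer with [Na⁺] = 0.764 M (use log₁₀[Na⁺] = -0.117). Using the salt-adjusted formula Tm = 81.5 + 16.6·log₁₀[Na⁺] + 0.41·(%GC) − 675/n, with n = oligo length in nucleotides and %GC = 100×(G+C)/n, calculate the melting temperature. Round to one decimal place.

Length n = 29. A=8, T=2, C=11, G=8
G+C = 19, so %GC = 19/29 × 100 = 65.517%
Salt term: 16.6 × (-0.117) = -1.942
GC term: 0.41 × 65.517 = 26.862; length term: −675/29 = −23.276
Tm = 81.5 + (-1.942) + 26.862 − 23.276 = 83.144 → 83.1°C

83.1°C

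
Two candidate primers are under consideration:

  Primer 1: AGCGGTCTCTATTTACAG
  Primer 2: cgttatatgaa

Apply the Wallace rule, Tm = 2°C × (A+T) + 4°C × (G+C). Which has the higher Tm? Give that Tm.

Primer 1, 52°C

Primer 1: A+T=10, G+C=8 → Tm = 2(10)+4(8) = 52°C
Primer 2: A+T=8, G+C=3 → Tm = 2(8)+4(3) = 28°C
52°C vs 28°C → primer 1 is higher.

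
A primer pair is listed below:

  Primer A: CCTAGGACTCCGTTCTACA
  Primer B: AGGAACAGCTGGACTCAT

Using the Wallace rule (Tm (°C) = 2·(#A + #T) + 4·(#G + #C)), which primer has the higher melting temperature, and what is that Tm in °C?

Primer A, 58°C

Primer A: A+T=9, G+C=10 → Tm = 2(9)+4(10) = 58°C
Primer B: A+T=9, G+C=9 → Tm = 2(9)+4(9) = 54°C
58°C vs 54°C → primer A is higher.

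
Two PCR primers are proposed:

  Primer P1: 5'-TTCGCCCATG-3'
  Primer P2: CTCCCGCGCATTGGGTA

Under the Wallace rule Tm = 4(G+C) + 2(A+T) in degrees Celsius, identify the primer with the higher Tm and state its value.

Primer P2, 56°C

Primer P1: A+T=4, G+C=6 → Tm = 2(4)+4(6) = 32°C
Primer P2: A+T=6, G+C=11 → Tm = 2(6)+4(11) = 56°C
32°C vs 56°C → primer P2 is higher.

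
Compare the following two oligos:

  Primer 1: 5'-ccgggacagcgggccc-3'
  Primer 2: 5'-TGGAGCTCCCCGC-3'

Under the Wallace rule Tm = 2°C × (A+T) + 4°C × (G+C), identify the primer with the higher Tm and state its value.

Primer 1: A+T=2, G+C=14 → Tm = 2(2)+4(14) = 60°C
Primer 2: A+T=3, G+C=10 → Tm = 2(3)+4(10) = 46°C
60°C vs 46°C → primer 1 is higher.

Primer 1, 60°C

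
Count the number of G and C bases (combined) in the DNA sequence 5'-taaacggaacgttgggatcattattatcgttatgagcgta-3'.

15

Scanning the sequence gives A=12, T=13, C=5, G=10.
G+C = 10 + 5 = 15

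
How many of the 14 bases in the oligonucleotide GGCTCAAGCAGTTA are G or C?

Base counts: A=4, G=4, T=3, C=3
G+C = 4 + 3 = 7

7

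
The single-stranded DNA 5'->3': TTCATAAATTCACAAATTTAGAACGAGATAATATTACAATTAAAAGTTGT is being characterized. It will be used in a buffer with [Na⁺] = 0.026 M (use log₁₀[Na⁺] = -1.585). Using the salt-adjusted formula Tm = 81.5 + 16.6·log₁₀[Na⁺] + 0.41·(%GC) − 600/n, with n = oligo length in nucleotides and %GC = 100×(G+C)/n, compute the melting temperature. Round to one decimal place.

Length n = 50. Base counts: C=5, A=23, G=5, T=17
G+C = 10, so %GC = 10/50 × 100 = 20%
Salt term: 16.6 × (-1.585) = -26.311
GC term: 0.41 × 20 = 8.2; length term: −600/50 = −12
Tm = 81.5 + (-26.311) + 8.2 − 12 = 51.389 → 51.4°C

51.4°C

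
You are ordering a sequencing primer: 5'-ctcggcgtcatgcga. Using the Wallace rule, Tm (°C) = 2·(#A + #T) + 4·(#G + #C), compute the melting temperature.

Scanning the sequence gives A=2, G=5, T=3, C=5.
So N_AT = 5 and N_GC = 10.
Tm = 2×5 + 4×10 = 50°C

50°C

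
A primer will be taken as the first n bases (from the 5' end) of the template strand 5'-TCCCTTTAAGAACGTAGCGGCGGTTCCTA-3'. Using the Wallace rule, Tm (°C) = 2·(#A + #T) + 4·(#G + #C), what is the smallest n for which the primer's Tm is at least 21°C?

n = 8

First 7 bases: TCCCTTT → Tm = 20°C (< 21°C)
First 8 bases: TCCCTTTA → Tm = 22°C (≥ 21°C)
Since every base adds ≥2°C, Tm only increases with n, so the threshold is first crossed at n = 8.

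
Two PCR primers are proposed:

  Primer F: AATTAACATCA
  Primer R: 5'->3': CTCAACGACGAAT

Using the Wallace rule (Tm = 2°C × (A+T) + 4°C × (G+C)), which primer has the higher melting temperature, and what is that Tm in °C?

Primer F: A+T=9, G+C=2 → Tm = 2(9)+4(2) = 26°C
Primer R: A+T=7, G+C=6 → Tm = 2(7)+4(6) = 38°C
26°C vs 38°C → primer R is higher.

Primer R, 38°C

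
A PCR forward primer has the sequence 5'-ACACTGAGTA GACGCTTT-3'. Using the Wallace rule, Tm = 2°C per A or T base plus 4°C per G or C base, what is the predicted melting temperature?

Counting bases: G=4, T=5, C=4, A=5
So N_AT = 10 and N_GC = 8.
Tm = 4·8 + 2·10 = 32 + 20 = 52°C

52°C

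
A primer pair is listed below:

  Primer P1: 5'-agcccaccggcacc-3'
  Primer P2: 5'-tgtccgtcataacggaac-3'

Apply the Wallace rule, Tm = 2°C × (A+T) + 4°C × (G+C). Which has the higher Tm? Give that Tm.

Primer P2, 54°C

Primer P1: A+T=3, G+C=11 → Tm = 2(3)+4(11) = 50°C
Primer P2: A+T=9, G+C=9 → Tm = 2(9)+4(9) = 54°C
50°C vs 54°C → primer P2 is higher.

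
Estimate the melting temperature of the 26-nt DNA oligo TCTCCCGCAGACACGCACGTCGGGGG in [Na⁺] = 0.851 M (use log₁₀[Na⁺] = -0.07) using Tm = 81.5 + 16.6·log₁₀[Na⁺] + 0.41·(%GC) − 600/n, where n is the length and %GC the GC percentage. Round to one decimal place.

87.2°C

Length n = 26. C=10, G=9, T=3, A=4
G+C = 19, so %GC = 19/26 × 100 = 73.077%
Salt term: 16.6 × (-0.07) = -1.162
GC term: 0.41 × 73.077 = 29.962; length term: −600/26 = −23.077
Tm = 81.5 + (-1.162) + 29.962 − 23.077 = 87.223 → 87.2°C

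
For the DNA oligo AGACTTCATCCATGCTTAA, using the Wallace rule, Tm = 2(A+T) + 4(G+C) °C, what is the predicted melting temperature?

52°C

Counting bases: G=2, C=5, A=6, T=6
So N_AT = 12 and N_GC = 7.
Tm = 4·7 + 2·12 = 28 + 24 = 52°C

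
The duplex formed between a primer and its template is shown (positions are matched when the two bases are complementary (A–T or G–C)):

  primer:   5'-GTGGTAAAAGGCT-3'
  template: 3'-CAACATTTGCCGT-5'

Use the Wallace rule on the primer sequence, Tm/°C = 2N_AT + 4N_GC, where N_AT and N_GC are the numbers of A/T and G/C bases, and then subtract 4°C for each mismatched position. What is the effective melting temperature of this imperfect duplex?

Primer base counts: A=4, T=3, G=5, C=1 → A+T=7, G+C=6
Perfect-match Tm = 2(7) + 4(6) = 14 + 24 = 38°C
Mismatches (positions where the bases are not complementary): 3 (at positions 3, 9, 13)
Effective Tm = 38 − 3×4 = 38 − 12 = 26°C

26°C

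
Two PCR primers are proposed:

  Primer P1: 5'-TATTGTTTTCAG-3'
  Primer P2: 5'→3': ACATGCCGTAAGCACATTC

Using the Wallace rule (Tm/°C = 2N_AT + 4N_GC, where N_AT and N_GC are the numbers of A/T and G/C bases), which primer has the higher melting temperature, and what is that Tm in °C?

Primer P1: A+T=9, G+C=3 → Tm = 2(9)+4(3) = 30°C
Primer P2: A+T=10, G+C=9 → Tm = 2(10)+4(9) = 56°C
30°C vs 56°C → primer P2 is higher.

Primer P2, 56°C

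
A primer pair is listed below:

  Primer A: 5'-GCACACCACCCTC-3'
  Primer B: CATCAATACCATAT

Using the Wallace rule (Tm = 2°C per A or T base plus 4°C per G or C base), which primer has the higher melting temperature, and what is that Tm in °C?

Primer A, 44°C

Primer A: A+T=4, G+C=9 → Tm = 2(4)+4(9) = 44°C
Primer B: A+T=10, G+C=4 → Tm = 2(10)+4(4) = 36°C
44°C vs 36°C → primer A is higher.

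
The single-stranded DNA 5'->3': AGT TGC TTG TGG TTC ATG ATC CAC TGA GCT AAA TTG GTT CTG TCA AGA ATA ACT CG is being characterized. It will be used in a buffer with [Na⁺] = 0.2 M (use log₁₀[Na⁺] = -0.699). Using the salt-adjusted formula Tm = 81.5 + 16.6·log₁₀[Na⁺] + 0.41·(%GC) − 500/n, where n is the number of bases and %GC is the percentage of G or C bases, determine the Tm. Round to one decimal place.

Length n = 56. Counting bases: T=19, G=13, A=14, C=10
G+C = 23, so %GC = 23/56 × 100 = 41.071%
Salt term: 16.6 × (-0.699) = -11.603
GC term: 0.41 × 41.071 = 16.839; length term: −500/56 = −8.929
Tm = 81.5 + (-11.603) + 16.839 − 8.929 = 77.807 → 77.8°C

77.8°C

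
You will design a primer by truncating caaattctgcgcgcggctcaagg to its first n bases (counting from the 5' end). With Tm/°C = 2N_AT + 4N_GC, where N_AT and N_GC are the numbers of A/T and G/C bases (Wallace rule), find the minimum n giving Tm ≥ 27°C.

First 9 bases: CAAATTCTG → Tm = 24°C (< 27°C)
First 10 bases: CAAATTCTGC → Tm = 28°C (≥ 27°C)
Each additional base adds 2°C (A/T) or 4°C (G/C), so Tm is non-decreasing in n; n = 10 is the first length to reach 27°C.

n = 10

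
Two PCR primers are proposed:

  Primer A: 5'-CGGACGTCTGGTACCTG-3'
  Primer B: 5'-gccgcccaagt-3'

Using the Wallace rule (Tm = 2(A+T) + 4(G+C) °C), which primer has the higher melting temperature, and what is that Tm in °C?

Primer A, 56°C

Primer A: A+T=6, G+C=11 → Tm = 2(6)+4(11) = 56°C
Primer B: A+T=3, G+C=8 → Tm = 2(3)+4(8) = 38°C
56°C vs 38°C → primer A is higher.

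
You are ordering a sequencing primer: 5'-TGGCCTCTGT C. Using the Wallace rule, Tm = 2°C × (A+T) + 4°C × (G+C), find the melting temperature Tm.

36°C

Base counts: A=0, T=4, C=4, G=3
So N_AT = 4 and N_GC = 7.
Tm = 2(4) + 4(7) = 8 + 28 = 36°C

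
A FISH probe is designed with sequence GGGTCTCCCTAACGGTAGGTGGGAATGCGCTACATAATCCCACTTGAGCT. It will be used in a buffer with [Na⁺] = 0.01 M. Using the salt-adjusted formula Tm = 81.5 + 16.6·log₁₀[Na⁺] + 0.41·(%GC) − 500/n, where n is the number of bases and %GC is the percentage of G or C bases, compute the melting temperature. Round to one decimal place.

60.4°C

Length n = 50. G=14, T=12, A=11, C=13
G+C = 27, so %GC = 27/50 × 100 = 54%
Salt term: 16.6 × (-2) = -33.2
GC term: 0.41 × 54 = 22.14; length term: −500/50 = −10
Tm = 81.5 + (-33.2) + 22.14 − 10 = 60.44 → 60.4°C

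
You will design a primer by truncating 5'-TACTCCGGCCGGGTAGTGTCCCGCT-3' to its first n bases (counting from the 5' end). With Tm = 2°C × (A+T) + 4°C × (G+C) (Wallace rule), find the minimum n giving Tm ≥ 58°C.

First 17 bases: TACTCCGGCCGGGTAGT → Tm = 56°C (< 58°C)
First 18 bases: TACTCCGGCCGGGTAGTG → Tm = 60°C (≥ 58°C)
Since every base adds ≥2°C, Tm only increases with n, so the threshold is first crossed at n = 18.

n = 18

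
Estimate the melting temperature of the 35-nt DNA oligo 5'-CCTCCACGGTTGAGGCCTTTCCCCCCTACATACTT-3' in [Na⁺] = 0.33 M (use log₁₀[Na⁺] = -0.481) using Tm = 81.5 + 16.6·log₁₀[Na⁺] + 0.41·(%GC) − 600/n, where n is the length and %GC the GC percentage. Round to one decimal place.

Length n = 35. Scanning the sequence gives A=5, C=15, T=10, G=5.
G+C = 20, so %GC = 20/35 × 100 = 57.143%
Salt term: 16.6 × (-0.481) = -7.985
GC term: 0.41 × 57.143 = 23.429; length term: −600/35 = −17.143
Tm = 81.5 + (-7.985) + 23.429 − 17.143 = 79.801 → 79.8°C

79.8°C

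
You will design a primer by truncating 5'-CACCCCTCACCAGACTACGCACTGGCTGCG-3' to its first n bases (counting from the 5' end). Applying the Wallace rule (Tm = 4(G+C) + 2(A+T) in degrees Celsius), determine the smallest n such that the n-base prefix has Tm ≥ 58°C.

First 17 bases: CACCCCTCACCAGACTA → Tm = 54°C (< 58°C)
First 18 bases: CACCCCTCACCAGACTAC → Tm = 58°C (≥ 58°C)
Since every base adds ≥2°C, Tm only increases with n, so the threshold is first crossed at n = 18.

n = 18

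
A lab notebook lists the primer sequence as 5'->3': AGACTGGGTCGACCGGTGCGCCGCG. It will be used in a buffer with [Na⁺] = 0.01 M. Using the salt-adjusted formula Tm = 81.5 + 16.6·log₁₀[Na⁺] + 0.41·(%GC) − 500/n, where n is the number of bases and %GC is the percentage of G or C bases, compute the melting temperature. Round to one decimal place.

59.5°C

Length n = 25. Counting bases: A=3, C=8, G=11, T=3
G+C = 19, so %GC = 19/25 × 100 = 76%
Salt term: 16.6 × (-2) = -33.2
GC term: 0.41 × 76 = 31.16; length term: −500/25 = −20
Tm = 81.5 + (-33.2) + 31.16 − 20 = 59.46 → 59.5°C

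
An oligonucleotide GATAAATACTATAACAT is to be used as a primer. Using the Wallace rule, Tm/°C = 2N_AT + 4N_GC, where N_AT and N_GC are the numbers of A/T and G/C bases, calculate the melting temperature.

40°C

Counting bases: G=1, C=2, T=5, A=9
So N_AT = 14 and N_GC = 3.
Tm = 4·3 + 2·14 = 12 + 28 = 40°C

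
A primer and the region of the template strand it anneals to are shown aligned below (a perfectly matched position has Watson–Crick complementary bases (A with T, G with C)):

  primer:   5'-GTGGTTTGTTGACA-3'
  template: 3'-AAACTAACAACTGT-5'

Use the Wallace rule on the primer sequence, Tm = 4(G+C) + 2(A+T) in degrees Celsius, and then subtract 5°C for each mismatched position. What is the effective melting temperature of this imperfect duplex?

25°C

Primer base counts: A=2, T=6, G=5, C=1 → A+T=8, G+C=6
Perfect-match Tm = 2(8) + 4(6) = 16 + 24 = 40°C
Mismatches (positions where the bases are not complementary): 3 (at positions 1, 3, 5)
Effective Tm = 40 − 3×5 = 40 − 15 = 25°C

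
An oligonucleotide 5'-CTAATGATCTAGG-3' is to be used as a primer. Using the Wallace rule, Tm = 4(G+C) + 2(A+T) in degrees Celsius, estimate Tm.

Scanning the sequence gives C=2, T=4, G=3, A=4.
AT pairs contribute 8, GC pairs contribute 5.
Tm = 2×8 + 4×5 = 36°C

36°C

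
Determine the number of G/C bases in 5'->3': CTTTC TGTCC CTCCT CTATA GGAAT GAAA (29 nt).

Scanning the sequence gives A=7, G=4, C=8, T=10.
Total G or C: 4 + 8 = 12

12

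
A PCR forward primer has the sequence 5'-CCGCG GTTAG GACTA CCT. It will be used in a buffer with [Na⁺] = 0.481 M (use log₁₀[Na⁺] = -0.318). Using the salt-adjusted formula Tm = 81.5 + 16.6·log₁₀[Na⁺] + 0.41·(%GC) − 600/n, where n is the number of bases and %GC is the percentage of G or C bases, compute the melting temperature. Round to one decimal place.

67.9°C

Length n = 18. Base counts: A=3, C=6, G=5, T=4
G+C = 11, so %GC = 11/18 × 100 = 61.111%
Salt term: 16.6 × (-0.318) = -5.279
GC term: 0.41 × 61.111 = 25.056; length term: −600/18 = −33.333
Tm = 81.5 + (-5.279) + 25.056 − 33.333 = 67.944 → 67.9°C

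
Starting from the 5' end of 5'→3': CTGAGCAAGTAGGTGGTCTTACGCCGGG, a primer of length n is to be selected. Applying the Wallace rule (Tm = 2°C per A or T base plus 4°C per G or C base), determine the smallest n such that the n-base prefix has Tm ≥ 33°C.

First 11 bases: CTGAGCAAGTA → Tm = 32°C (< 33°C)
First 12 bases: CTGAGCAAGTAG → Tm = 36°C (≥ 33°C)
Since every base adds ≥2°C, Tm only increases with n, so the threshold is first crossed at n = 12.

n = 12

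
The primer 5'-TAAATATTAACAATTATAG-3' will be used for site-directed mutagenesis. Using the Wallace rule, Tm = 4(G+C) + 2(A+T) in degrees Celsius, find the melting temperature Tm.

42°C

G=1, A=10, C=1, T=7
A+T = 17, G+C = 2
Tm = 2×17 + 4×2 = 42°C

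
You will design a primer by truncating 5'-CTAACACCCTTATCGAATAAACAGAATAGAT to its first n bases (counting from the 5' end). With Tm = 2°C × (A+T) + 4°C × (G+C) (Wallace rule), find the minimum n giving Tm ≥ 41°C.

n = 15

First 14 bases: CTAACACCCTTATC → Tm = 40°C (< 41°C)
First 15 bases: CTAACACCCTTATCG → Tm = 44°C (≥ 41°C)
Each additional base adds 2°C (A/T) or 4°C (G/C), so Tm is non-decreasing in n; n = 15 is the first length to reach 41°C.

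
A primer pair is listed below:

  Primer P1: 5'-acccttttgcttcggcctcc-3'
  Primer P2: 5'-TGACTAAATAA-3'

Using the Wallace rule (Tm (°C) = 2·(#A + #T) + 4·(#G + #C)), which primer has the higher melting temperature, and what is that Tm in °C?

Primer P1, 64°C

Primer P1: A+T=8, G+C=12 → Tm = 2(8)+4(12) = 64°C
Primer P2: A+T=9, G+C=2 → Tm = 2(9)+4(2) = 26°C
64°C vs 26°C → primer P1 is higher.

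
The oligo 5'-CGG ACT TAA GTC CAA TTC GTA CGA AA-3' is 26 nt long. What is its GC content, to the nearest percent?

42%

Counting bases: G=5, A=9, T=6, C=6
G+C = 5 + 6 = 11 out of 26 bases
%GC = 11/26 × 100 = 42.31% ≈ 42%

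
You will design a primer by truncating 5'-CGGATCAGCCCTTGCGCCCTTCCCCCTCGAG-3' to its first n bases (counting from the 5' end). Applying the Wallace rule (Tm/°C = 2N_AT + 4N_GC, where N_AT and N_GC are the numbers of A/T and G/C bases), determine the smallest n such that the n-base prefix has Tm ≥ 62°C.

n = 18

First 17 bases: CGGATCAGCCCTTGCGC → Tm = 58°C (< 62°C)
First 18 bases: CGGATCAGCCCTTGCGCC → Tm = 62°C (≥ 62°C)
Since every base adds ≥2°C, Tm only increases with n, so the threshold is first crossed at n = 18.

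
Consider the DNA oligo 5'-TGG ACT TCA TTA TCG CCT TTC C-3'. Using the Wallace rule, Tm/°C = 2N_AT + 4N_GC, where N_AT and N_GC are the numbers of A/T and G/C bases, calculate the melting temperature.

Base counts: T=9, A=3, G=3, C=7
So N_AT = 12 and N_GC = 10.
Tm = 4·10 + 2·12 = 40 + 24 = 64°C

64°C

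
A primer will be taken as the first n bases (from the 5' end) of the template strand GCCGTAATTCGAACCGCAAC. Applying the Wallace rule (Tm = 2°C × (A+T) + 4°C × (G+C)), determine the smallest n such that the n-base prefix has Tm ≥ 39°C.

n = 14

First 13 bases: GCCGTAATTCGAA → Tm = 38°C (< 39°C)
First 14 bases: GCCGTAATTCGAAC → Tm = 42°C (≥ 39°C)
Since every base adds ≥2°C, Tm only increases with n, so the threshold is first crossed at n = 14.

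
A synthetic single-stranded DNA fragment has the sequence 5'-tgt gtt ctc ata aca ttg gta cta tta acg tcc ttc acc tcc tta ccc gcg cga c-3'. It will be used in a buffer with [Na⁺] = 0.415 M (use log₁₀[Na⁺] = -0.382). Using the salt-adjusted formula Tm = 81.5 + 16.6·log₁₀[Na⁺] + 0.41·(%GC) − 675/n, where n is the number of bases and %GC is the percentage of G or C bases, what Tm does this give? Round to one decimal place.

82.3°C

Length n = 55. Scanning the sequence gives T=18, A=11, G=8, C=18.
G+C = 26, so %GC = 26/55 × 100 = 47.273%
Salt term: 16.6 × (-0.382) = -6.341
GC term: 0.41 × 47.273 = 19.382; length term: −675/55 = −12.273
Tm = 81.5 + (-6.341) + 19.382 − 12.273 = 82.268 → 82.3°C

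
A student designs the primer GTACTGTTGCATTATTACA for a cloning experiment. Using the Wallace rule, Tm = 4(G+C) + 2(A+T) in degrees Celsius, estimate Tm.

50°C

Counting bases: T=8, A=5, G=3, C=3
A+T = 13, G+C = 6
Tm = 2(13) + 4(6) = 26 + 24 = 50°C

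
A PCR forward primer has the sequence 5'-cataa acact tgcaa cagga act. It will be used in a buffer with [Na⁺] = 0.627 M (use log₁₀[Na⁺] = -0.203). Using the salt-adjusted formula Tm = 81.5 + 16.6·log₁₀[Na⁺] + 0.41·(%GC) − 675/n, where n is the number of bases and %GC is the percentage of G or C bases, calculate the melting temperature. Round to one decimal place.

Length n = 23. Scanning the sequence gives A=10, G=3, C=6, T=4.
G+C = 9, so %GC = 9/23 × 100 = 39.13%
Salt term: 16.6 × (-0.203) = -3.37
GC term: 0.41 × 39.13 = 16.043; length term: −675/23 = −29.348
Tm = 81.5 + (-3.37) + 16.043 − 29.348 = 64.825 → 64.8°C

64.8°C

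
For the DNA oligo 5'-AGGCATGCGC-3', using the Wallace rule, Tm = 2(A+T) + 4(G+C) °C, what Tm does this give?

34°C

Counting bases: G=4, A=2, T=1, C=3
So N_AT = 3 and N_GC = 7.
Tm = 2×3 + 4×7 = 34°C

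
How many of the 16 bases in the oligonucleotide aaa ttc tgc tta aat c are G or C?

Scanning the sequence gives C=3, G=1, T=6, A=6.
G+C = 1 + 3 = 4

4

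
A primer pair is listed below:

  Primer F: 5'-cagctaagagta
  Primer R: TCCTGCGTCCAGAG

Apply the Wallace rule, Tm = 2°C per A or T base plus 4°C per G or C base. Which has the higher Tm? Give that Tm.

Primer R, 46°C

Primer F: A+T=7, G+C=5 → Tm = 2(7)+4(5) = 34°C
Primer R: A+T=5, G+C=9 → Tm = 2(5)+4(9) = 46°C
34°C vs 46°C → primer R is higher.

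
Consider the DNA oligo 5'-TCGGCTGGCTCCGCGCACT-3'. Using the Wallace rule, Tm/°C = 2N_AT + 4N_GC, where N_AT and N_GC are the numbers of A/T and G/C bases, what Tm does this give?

Scanning the sequence gives A=1, T=4, C=8, G=6.
AT pairs contribute 5, GC pairs contribute 14.
Tm = 2×5 + 4×14 = 66°C

66°C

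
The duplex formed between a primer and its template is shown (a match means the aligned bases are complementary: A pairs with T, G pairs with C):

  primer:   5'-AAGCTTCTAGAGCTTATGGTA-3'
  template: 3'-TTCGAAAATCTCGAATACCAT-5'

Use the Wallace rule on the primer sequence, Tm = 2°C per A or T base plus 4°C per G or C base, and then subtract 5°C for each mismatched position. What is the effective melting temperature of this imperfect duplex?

Primer base counts: A=6, T=7, G=5, C=3 → A+T=13, G+C=8
Perfect-match Tm = 2(13) + 4(8) = 26 + 32 = 58°C
Mismatches (positions where the bases are not complementary): 1 (at position 7)
Effective Tm = 58 − 1×5 = 58 − 5 = 53°C

53°C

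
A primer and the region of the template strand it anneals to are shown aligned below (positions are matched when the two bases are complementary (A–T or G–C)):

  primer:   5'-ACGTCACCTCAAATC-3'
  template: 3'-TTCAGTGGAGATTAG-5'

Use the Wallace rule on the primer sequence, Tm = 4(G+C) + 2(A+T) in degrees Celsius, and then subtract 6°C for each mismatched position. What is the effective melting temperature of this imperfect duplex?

Primer base counts: A=5, T=3, G=1, C=6 → A+T=8, G+C=7
Perfect-match Tm = 2(8) + 4(7) = 16 + 28 = 44°C
Mismatches (positions where the bases are not complementary): 2 (at positions 2, 11)
Effective Tm = 44 − 2×6 = 44 − 12 = 32°C

32°C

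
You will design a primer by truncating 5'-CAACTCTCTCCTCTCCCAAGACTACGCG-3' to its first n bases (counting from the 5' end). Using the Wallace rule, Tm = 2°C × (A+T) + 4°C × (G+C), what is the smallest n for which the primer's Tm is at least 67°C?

First 21 bases: CAACTCTCTCCTCTCCCAAGA → Tm = 64°C (< 67°C)
First 22 bases: CAACTCTCTCCTCTCCCAAGAC → Tm = 68°C (≥ 67°C)
Since every base adds ≥2°C, Tm only increases with n, so the threshold is first crossed at n = 22.

n = 22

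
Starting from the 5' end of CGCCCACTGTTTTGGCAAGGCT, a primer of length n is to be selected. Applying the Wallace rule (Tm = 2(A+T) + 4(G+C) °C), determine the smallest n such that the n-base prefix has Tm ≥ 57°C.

First 18 bases: CGCCCACTGTTTTGGCAA → Tm = 56°C (< 57°C)
First 19 bases: CGCCCACTGTTTTGGCAAG → Tm = 60°C (≥ 57°C)
Each additional base adds 2°C (A/T) or 4°C (G/C), so Tm is non-decreasing in n; n = 19 is the first length to reach 57°C.

n = 19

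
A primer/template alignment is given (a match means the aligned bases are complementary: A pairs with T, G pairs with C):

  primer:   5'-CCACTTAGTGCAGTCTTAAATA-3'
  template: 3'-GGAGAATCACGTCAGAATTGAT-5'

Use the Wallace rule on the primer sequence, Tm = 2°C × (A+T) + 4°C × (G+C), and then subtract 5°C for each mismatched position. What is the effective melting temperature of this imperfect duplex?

50°C

Primer base counts: A=7, T=7, G=3, C=5 → A+T=14, G+C=8
Perfect-match Tm = 2(14) + 4(8) = 28 + 32 = 60°C
Mismatches (positions where the bases are not complementary): 2 (at positions 3, 20)
Effective Tm = 60 − 2×5 = 60 − 10 = 50°C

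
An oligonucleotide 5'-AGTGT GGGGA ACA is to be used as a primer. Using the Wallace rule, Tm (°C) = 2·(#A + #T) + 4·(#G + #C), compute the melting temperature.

40°C

T=2, A=4, C=1, G=6
AT pairs contribute 6, GC pairs contribute 7.
Tm = 2×6 + 4×7 = 40°C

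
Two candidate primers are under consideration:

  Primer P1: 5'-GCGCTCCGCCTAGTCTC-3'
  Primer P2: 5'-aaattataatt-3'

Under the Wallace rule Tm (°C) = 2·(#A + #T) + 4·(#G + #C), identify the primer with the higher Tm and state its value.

Primer P1, 58°C

Primer P1: A+T=5, G+C=12 → Tm = 2(5)+4(12) = 58°C
Primer P2: A+T=11, G+C=0 → Tm = 2(11)+4(0) = 22°C
58°C vs 22°C → primer P1 is higher.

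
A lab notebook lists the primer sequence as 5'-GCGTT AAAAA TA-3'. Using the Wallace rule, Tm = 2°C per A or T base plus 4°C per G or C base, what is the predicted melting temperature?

Base counts: G=2, A=6, T=3, C=1
A+T = 9, G+C = 3
Tm = 2(9) + 4(3) = 18 + 12 = 30°C

30°C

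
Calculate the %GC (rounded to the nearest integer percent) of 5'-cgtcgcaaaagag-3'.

54%

C=3, T=1, G=4, A=5
G+C = 4 + 3 = 7 out of 13 bases
%GC = 7/13 × 100 = 53.85% ≈ 54%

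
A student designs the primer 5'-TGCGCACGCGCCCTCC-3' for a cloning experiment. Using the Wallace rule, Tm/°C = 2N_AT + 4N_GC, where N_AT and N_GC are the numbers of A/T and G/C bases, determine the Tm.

58°C

C=9, T=2, A=1, G=4
AT pairs contribute 3, GC pairs contribute 13.
Tm = 2(3) + 4(13) = 6 + 52 = 58°C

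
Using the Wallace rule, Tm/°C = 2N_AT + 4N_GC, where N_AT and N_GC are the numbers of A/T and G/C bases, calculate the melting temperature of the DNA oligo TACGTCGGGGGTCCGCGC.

Scanning the sequence gives T=3, A=1, C=6, G=8.
So N_AT = 4 and N_GC = 14.
Tm = 2(4) + 4(14) = 8 + 56 = 64°C

64°C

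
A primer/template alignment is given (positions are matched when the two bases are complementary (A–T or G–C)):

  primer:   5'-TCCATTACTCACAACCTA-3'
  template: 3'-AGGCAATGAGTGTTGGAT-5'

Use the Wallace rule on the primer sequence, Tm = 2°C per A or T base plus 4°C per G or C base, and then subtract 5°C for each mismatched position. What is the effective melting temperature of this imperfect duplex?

Primer base counts: A=6, T=5, G=0, C=7 → A+T=11, G+C=7
Perfect-match Tm = 2(11) + 4(7) = 22 + 28 = 50°C
Mismatches (positions where the bases are not complementary): 1 (at position 4)
Effective Tm = 50 − 1×5 = 50 − 5 = 45°C

45°C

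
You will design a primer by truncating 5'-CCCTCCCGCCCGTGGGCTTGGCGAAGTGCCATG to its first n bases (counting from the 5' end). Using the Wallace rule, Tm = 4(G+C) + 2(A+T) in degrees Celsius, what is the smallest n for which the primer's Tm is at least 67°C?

n = 19

First 18 bases: CCCTCCCGCCCGTGGGCT → Tm = 66°C (< 67°C)
First 19 bases: CCCTCCCGCCCGTGGGCTT → Tm = 68°C (≥ 67°C)
Since every base adds ≥2°C, Tm only increases with n, so the threshold is first crossed at n = 19.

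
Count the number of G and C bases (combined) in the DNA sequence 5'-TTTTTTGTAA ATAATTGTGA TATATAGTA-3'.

Base counts: A=10, G=4, T=15, C=0
G+C = 4 + 0 = 4

4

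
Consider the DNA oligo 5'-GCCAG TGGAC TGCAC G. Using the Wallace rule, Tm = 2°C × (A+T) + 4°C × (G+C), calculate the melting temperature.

Base counts: A=3, G=6, T=2, C=5
A+T = 5, G+C = 11
Tm = 4·11 + 2·5 = 44 + 10 = 54°C

54°C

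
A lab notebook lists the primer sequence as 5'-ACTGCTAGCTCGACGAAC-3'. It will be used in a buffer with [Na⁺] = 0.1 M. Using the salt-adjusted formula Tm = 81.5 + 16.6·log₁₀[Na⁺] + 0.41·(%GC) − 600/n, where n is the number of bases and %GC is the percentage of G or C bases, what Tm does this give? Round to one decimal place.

54.3°C

Length n = 18. G=4, C=6, A=5, T=3
G+C = 10, so %GC = 10/18 × 100 = 55.556%
Salt term: 16.6 × (-1) = -16.6
GC term: 0.41 × 55.556 = 22.778; length term: −600/18 = −33.333
Tm = 81.5 + (-16.6) + 22.778 − 33.333 = 54.345 → 54.3°C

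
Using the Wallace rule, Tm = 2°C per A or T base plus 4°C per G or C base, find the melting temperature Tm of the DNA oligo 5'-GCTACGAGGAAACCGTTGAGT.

64°C

Scanning the sequence gives G=7, C=4, A=6, T=4.
So N_AT = 10 and N_GC = 11.
Tm = 4·11 + 2·10 = 44 + 20 = 64°C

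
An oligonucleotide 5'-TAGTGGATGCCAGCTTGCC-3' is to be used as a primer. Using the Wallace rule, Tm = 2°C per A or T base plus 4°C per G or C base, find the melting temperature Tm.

Counting bases: C=5, A=3, G=6, T=5
AT pairs contribute 8, GC pairs contribute 11.
Tm = 2(8) + 4(11) = 16 + 44 = 60°C

60°C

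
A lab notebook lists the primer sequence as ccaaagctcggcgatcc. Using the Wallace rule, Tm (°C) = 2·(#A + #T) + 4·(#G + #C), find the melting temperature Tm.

56°C

Counting bases: G=4, C=7, T=2, A=4
So N_AT = 6 and N_GC = 11.
Tm = 2(6) + 4(11) = 12 + 44 = 56°C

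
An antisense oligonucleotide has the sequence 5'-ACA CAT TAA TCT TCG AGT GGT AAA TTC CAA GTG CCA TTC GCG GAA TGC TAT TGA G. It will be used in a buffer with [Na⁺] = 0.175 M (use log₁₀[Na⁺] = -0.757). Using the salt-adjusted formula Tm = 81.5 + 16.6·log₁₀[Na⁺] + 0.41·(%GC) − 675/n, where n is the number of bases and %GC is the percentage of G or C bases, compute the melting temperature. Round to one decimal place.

73.8°C

Length n = 55. T=16, G=12, A=16, C=11
G+C = 23, so %GC = 23/55 × 100 = 41.818%
Salt term: 16.6 × (-0.757) = -12.566
GC term: 0.41 × 41.818 = 17.145; length term: −675/55 = −12.273
Tm = 81.5 + (-12.566) + 17.145 − 12.273 = 73.806 → 73.8°C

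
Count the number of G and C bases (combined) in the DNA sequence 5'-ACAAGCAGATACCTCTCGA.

Counting bases: T=3, A=7, C=6, G=3
G+C = 3 + 6 = 9

9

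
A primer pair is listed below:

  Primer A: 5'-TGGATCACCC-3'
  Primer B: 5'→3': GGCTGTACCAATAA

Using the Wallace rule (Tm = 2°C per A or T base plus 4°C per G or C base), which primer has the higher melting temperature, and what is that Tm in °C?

Primer B, 40°C

Primer A: A+T=4, G+C=6 → Tm = 2(4)+4(6) = 32°C
Primer B: A+T=8, G+C=6 → Tm = 2(8)+4(6) = 40°C
32°C vs 40°C → primer B is higher.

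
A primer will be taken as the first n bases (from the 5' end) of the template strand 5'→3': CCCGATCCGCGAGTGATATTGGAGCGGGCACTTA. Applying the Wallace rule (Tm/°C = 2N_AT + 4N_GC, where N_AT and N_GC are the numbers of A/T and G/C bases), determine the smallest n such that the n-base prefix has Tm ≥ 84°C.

n = 26

First 25 bases: CCCGATCCGCGAGTGATATTGGAGC → Tm = 80°C (< 84°C)
First 26 bases: CCCGATCCGCGAGTGATATTGGAGCG → Tm = 84°C (≥ 84°C)
Each additional base adds 2°C (A/T) or 4°C (G/C), so Tm is non-decreasing in n; n = 26 is the first length to reach 84°C.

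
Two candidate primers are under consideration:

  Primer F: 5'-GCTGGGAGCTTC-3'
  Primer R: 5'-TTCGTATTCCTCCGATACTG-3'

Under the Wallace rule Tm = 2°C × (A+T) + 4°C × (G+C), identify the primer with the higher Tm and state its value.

Primer R, 58°C

Primer F: A+T=4, G+C=8 → Tm = 2(4)+4(8) = 40°C
Primer R: A+T=11, G+C=9 → Tm = 2(11)+4(9) = 58°C
40°C vs 58°C → primer R is higher.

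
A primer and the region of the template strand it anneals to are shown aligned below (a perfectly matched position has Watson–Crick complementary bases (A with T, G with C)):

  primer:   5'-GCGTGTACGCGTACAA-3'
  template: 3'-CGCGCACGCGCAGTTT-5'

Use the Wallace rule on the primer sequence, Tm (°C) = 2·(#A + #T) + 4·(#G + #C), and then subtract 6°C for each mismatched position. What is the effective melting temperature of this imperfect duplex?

26°C

Primer base counts: A=4, T=3, G=5, C=4 → A+T=7, G+C=9
Perfect-match Tm = 2(7) + 4(9) = 14 + 36 = 50°C
Mismatches (positions where the bases are not complementary): 4 (at positions 4, 7, 13, 14)
Effective Tm = 50 − 4×6 = 50 − 24 = 26°C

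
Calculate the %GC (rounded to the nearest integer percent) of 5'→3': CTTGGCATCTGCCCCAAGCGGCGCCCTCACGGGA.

G=10, T=5, A=5, C=14
G+C = 10 + 14 = 24 out of 34 bases
%GC = 24/34 × 100 = 70.59% ≈ 71%

71%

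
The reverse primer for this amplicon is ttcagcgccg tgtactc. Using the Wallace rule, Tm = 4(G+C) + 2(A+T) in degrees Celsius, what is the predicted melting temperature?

Base counts: A=2, T=5, C=6, G=4
AT pairs contribute 7, GC pairs contribute 10.
Tm = 4·10 + 2·7 = 40 + 14 = 54°C

54°C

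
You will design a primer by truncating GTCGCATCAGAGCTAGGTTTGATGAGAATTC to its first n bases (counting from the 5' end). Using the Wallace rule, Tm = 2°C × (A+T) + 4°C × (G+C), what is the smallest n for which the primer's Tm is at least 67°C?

n = 23

First 22 bases: GTCGCATCAGAGCTAGGTTTGA → Tm = 66°C (< 67°C)
First 23 bases: GTCGCATCAGAGCTAGGTTTGAT → Tm = 68°C (≥ 67°C)
Each additional base adds 2°C (A/T) or 4°C (G/C), so Tm is non-decreasing in n; n = 23 is the first length to reach 67°C.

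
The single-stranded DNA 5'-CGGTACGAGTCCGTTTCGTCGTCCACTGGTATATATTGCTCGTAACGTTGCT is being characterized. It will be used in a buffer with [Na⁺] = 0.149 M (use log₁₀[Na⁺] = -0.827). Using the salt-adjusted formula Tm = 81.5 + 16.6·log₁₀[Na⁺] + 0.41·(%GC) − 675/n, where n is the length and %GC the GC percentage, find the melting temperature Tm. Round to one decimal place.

Length n = 52. T=18, G=13, C=13, A=8
G+C = 26, so %GC = 26/52 × 100 = 50%
Salt term: 16.6 × (-0.827) = -13.728
GC term: 0.41 × 50 = 20.5; length term: −675/52 = −12.981
Tm = 81.5 + (-13.728) + 20.5 − 12.981 = 75.291 → 75.3°C

75.3°C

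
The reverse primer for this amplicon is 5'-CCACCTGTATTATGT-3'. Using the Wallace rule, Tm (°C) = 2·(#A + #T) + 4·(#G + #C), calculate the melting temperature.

42°C

A=3, T=6, C=4, G=2
A+T = 9, G+C = 6
Tm = 4·6 + 2·9 = 24 + 18 = 42°C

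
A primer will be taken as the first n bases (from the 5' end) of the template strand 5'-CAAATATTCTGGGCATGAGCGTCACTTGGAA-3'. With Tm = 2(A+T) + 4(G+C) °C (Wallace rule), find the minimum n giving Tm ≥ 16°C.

First 6 bases: CAAATA → Tm = 14°C (< 16°C)
First 7 bases: CAAATAT → Tm = 16°C (≥ 16°C)
Since every base adds ≥2°C, Tm only increases with n, so the threshold is first crossed at n = 7.

n = 7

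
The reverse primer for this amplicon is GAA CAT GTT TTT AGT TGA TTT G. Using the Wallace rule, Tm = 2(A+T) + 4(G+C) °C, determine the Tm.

56°C

Scanning the sequence gives A=5, T=11, C=1, G=5.
A+T = 16, G+C = 6
Tm = 2×16 + 4×6 = 56°C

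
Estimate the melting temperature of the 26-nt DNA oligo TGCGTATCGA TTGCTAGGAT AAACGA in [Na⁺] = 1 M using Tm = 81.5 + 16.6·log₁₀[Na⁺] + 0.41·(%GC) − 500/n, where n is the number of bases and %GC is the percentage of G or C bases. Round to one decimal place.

Length n = 26. Counting bases: T=7, A=8, C=4, G=7
G+C = 11, so %GC = 11/26 × 100 = 42.308%
Salt term: 16.6 × (0) = 0
GC term: 0.41 × 42.308 = 17.346; length term: −500/26 = −19.231
Tm = 81.5 + (0) + 17.346 − 19.231 = 79.615 → 79.6°C

79.6°C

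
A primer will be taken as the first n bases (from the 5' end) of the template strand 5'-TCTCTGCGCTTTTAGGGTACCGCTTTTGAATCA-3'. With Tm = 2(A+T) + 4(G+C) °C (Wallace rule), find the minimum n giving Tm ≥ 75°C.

First 24 bases: TCTCTGCGCTTTTAGGGTACCGCT → Tm = 74°C (< 75°C)
First 25 bases: TCTCTGCGCTTTTAGGGTACCGCTT → Tm = 76°C (≥ 75°C)
Since every base adds ≥2°C, Tm only increases with n, so the threshold is first crossed at n = 25.

n = 25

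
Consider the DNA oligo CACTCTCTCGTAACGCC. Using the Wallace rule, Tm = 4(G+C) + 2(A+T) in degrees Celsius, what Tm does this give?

C=8, G=2, T=4, A=3
A+T = 7, G+C = 10
Tm = 2(7) + 4(10) = 14 + 40 = 54°C

54°C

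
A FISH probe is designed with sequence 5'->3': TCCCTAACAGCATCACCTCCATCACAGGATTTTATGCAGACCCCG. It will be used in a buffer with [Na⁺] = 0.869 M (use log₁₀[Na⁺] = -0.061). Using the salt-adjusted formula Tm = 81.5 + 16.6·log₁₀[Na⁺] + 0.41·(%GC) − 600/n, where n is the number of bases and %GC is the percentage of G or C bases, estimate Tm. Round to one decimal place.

Length n = 45. Scanning the sequence gives C=17, G=6, A=12, T=10.
G+C = 23, so %GC = 23/45 × 100 = 51.111%
Salt term: 16.6 × (-0.061) = -1.013
GC term: 0.41 × 51.111 = 20.956; length term: −600/45 = −13.333
Tm = 81.5 + (-1.013) + 20.956 − 13.333 = 88.11 → 88.1°C

88.1°C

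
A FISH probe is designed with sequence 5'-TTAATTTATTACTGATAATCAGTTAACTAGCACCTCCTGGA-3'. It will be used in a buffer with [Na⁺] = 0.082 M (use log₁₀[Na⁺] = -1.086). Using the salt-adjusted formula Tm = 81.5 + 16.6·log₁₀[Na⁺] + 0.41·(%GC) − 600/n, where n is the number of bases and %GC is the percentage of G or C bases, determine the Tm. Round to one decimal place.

61.8°C

Length n = 41. Counting bases: A=13, C=8, T=15, G=5
G+C = 13, so %GC = 13/41 × 100 = 31.707%
Salt term: 16.6 × (-1.086) = -18.028
GC term: 0.41 × 31.707 = 13; length term: −600/41 = −14.634
Tm = 81.5 + (-18.028) + 13 − 14.634 = 61.838 → 61.8°C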